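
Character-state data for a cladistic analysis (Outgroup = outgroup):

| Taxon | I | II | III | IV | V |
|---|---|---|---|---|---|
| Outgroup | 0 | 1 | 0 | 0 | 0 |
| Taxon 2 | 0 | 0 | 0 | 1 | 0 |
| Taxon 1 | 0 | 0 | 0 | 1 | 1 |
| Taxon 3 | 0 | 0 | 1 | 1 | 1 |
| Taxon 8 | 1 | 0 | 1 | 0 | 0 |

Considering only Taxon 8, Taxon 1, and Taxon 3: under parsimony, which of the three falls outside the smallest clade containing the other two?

Taxon 8

Character polarity is set by the outgroup: the derived state is whichever differs from the outgroup's state, so for II the derived state is '0', and for the remaining characters it is '1'.
I (derived state '1') is unique to Taxon 8 (autapomorphy; uninformative for grouping).
II (derived state '0') is shared by all ingroup taxa — unites the whole ingroup.
III (state '1') occurs in Taxon 3 and Taxon 8 but conflicts with the nesting implied by the other characters — most parsimoniously interpreted as homoplasy.
Only Taxon 1, Taxon 2, and Taxon 3 show the derived state '1' for IV, supporting them as a clade.
Only Taxon 1 and Taxon 3 show the derived state '1' for V, supporting them as a clade.
Most parsimonious ingroup topology: ((Taxon 2,(Taxon 1,Taxon 3)),Taxon 8).
Taxon 3 and Taxon 1 share a more recent common ancestor with each other than either does with Taxon 8, so Taxon 8 is the least closely related of the three.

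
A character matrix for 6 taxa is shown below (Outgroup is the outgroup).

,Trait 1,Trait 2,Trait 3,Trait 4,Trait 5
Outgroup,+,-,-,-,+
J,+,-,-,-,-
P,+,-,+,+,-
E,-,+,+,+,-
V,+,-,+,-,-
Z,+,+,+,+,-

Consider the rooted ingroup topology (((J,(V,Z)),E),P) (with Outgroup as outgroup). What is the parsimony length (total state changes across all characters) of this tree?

9

Map each character onto (((J,(V,Z)),E),P) (rooted by Outgroup) and count the minimum state changes it requires (Fitch parsimony):
Trait 1: 1; Trait 2: 2; Trait 3: 2; Trait 4: 3; Trait 5: 1.
Total tree length = 9.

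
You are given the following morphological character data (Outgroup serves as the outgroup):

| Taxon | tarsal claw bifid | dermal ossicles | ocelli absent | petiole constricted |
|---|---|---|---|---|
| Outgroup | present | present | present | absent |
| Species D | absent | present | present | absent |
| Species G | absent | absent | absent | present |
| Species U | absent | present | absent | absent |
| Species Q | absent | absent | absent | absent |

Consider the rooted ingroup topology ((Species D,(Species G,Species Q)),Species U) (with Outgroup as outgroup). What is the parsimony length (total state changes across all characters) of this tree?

Map each character onto ((Species D,(Species G,Species Q)),Species U) (rooted by Outgroup) and count the minimum state changes it requires (Fitch parsimony):
tarsal claw bifid: 1; dermal ossicles: 1; ocelli absent: 2; petiole constricted: 1.
Total tree length = 5.

5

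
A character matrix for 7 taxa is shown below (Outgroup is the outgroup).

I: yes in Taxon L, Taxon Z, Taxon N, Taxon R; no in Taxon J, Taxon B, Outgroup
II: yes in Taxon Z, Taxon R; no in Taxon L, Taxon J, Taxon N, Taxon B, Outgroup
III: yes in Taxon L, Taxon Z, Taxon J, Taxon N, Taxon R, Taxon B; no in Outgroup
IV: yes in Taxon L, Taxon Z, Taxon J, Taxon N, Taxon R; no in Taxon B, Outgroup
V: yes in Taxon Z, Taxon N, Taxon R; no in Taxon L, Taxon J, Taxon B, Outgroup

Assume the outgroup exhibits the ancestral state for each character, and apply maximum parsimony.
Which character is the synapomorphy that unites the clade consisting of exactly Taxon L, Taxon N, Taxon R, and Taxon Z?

I

The outgroup has state 'no' for every character, so 'yes' is the derived state throughout.
Only Taxon L, Taxon N, Taxon R, and Taxon Z show the derived state 'yes' for I, supporting them as a clade.
II (derived state 'yes') is shared by Taxon R and Taxon Z — a synapomorphy uniting that clade.
All ingroup taxa share the derived state 'yes' for III; it defines the ingroup but does not resolve relationships within it.
IV: derived state 'yes' in Taxon J, Taxon L, Taxon N, Taxon R, and Taxon Z only — synapomorphy for {Taxon J, Taxon L, Taxon N, Taxon R, Taxon Z}.
Only Taxon N, Taxon R, and Taxon Z show the derived state 'yes' for V, supporting them as a clade.
Most parsimonious ingroup topology: (((((Taxon Z,Taxon R),Taxon N),Taxon L),Taxon J),Taxon B).
The clade {Taxon L, Taxon N, Taxon R, Taxon Z} is supported by I: its derived state 'yes' occurs in exactly those taxa and in no other taxon (including the outgroup).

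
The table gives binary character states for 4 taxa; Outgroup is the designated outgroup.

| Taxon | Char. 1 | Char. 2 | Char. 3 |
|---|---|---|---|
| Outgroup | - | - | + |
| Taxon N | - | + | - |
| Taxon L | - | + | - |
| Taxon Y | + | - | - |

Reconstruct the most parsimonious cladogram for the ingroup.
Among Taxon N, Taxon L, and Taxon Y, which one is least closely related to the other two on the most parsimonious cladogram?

Character polarity is set by the outgroup: the derived state is whichever differs from the outgroup's state, so for Char. 3 the derived state is '-', and for the remaining characters it is '+'.
Char. 1: derived state '+' in Taxon Y only — an autapomorphy, so it tells us nothing about relationships among taxa.
Only Taxon L and Taxon N show the derived state '+' for Char. 2, supporting them as a clade.
Char. 3 (derived state '-') is shared by all ingroup taxa — unites the whole ingroup.
Most parsimonious ingroup topology: ((Taxon N,Taxon L),Taxon Y).
Taxon L and Taxon N share a more recent common ancestor with each other than either does with Taxon Y, so Taxon Y is the least closely related of the three.

Taxon Y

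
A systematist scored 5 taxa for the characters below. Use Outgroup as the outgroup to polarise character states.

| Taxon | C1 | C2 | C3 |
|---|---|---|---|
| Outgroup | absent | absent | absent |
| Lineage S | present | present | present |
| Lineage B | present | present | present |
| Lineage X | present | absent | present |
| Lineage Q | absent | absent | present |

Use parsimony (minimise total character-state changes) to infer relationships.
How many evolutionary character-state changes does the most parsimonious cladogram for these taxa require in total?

The outgroup has state 'absent' for every character, so 'present' is the derived state throughout.
Only Lineage B, Lineage S, and Lineage X show the derived state 'present' for C1, supporting them as a clade.
C2 (derived state 'present') is shared by Lineage B and Lineage S — a synapomorphy uniting that clade.
C3 (derived state 'present') is shared by all ingroup taxa — unites the whole ingroup.
Most parsimonious ingroup topology: (((Lineage S,Lineage B),Lineage X),Lineage Q).
Changes per character on this tree: C1: 1; C2: 1; C3: 1.
Total = 3.

3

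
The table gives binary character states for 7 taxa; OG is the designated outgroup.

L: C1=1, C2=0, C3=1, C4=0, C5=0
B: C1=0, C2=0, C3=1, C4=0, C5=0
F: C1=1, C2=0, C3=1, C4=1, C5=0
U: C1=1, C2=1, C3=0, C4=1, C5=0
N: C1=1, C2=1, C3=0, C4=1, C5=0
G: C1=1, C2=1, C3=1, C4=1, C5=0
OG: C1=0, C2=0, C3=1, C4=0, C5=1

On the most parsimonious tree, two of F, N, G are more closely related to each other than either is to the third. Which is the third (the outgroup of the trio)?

F

Character polarity is set by the outgroup: the derived state is whichever differs from the outgroup's state, so for C3, C5 the derived state is '0', and for the remaining characters it is '1'.
Only F, G, L, N, and U show the derived state '1' for C1, supporting them as a clade.
Only G, N, and U show the derived state '1' for C2, supporting them as a clade.
C3 (derived state '0') is shared by N and U — a synapomorphy uniting that clade.
C4: derived state '1' in F, G, N, and U only — synapomorphy for {F, G, N, U}.
All ingroup taxa share the derived state '0' for C5; it defines the ingroup but does not resolve relationships within it.
Most parsimonious ingroup topology: ((L,((G,(U,N)),F)),B).
G and N share a more recent common ancestor with each other than either does with F, so F is the least closely related of the three.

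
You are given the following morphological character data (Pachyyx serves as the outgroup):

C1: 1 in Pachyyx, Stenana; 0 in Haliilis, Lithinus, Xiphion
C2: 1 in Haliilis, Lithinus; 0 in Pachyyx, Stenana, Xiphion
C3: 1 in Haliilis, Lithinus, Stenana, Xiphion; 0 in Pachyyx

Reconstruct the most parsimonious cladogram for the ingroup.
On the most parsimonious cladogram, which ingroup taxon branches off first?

Character polarity is set by the outgroup: the derived state is whichever differs from the outgroup's state, so for C1 the derived state is '0', and for the remaining characters it is '1'.
C1 (derived state '0') is shared by Haliilis, Lithinus, and Xiphion — a synapomorphy uniting that clade.
C2 (derived state '1') is shared by Haliilis and Lithinus — a synapomorphy uniting that clade.
All ingroup taxa share the derived state '1' for C3; it defines the ingroup but does not resolve relationships within it.
Most parsimonious ingroup topology: ((Xiphion,(Haliilis,Lithinus)),Stenana).
Stenana is sister to the clade containing all other ingroup taxa, so it is the earliest-diverging (most basal) ingroup lineage.

Stenana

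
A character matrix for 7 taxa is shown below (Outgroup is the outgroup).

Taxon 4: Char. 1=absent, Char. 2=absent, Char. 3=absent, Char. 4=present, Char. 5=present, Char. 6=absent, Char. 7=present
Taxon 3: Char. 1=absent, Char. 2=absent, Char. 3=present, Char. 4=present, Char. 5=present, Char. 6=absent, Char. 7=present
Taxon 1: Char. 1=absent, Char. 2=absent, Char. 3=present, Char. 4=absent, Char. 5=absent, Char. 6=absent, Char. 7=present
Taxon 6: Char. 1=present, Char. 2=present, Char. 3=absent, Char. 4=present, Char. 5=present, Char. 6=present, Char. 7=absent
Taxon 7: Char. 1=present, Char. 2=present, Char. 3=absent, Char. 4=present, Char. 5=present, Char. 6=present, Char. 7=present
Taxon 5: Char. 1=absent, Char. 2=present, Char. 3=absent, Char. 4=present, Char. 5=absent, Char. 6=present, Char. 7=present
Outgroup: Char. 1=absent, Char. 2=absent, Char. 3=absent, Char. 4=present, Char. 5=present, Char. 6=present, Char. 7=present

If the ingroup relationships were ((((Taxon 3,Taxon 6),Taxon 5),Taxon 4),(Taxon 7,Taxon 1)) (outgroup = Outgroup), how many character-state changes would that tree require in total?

14

Map each character onto ((((Taxon 3,Taxon 6),Taxon 5),Taxon 4),(Taxon 7,Taxon 1)) (rooted by Outgroup) and count the minimum state changes it requires (Fitch parsimony):
Char. 1: 2; Char. 2: 3; Char. 3: 2; Char. 4: 1; Char. 5: 2; Char. 6: 3; Char. 7: 1.
Total tree length = 14.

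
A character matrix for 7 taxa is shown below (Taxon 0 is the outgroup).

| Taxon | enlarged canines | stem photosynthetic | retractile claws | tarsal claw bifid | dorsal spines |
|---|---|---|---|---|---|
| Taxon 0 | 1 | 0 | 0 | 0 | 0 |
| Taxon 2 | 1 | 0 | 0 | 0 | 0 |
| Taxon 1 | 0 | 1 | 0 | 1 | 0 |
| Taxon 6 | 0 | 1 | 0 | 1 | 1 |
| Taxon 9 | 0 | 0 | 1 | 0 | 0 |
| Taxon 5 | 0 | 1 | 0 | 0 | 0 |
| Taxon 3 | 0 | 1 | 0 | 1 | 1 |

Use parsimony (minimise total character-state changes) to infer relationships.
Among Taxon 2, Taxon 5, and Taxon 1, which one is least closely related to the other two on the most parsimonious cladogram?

Taxon 2

Character polarity is set by the outgroup: the derived state is whichever differs from the outgroup's state, so for enlarged canines the derived state is '0', and for the remaining characters it is '1'.
Only Taxon 1, Taxon 3, Taxon 5, Taxon 6, and Taxon 9 show the derived state '0' for enlarged canines, supporting them as a clade.
stem photosynthetic (derived state '1') is shared by Taxon 1, Taxon 3, Taxon 5, and Taxon 6 — a synapomorphy uniting that clade.
retractile claws: derived state '1' in Taxon 9 only — an autapomorphy, so it tells us nothing about relationships among taxa.
Only Taxon 1, Taxon 3, and Taxon 6 show the derived state '1' for tarsal claw bifid, supporting them as a clade.
dorsal spines: derived state '1' in Taxon 3 and Taxon 6 only — synapomorphy for {Taxon 3, Taxon 6}.
Most parsimonious ingroup topology: (Taxon 2,(((Taxon 1,(Taxon 6,Taxon 3)),Taxon 5),Taxon 9)).
Taxon 5 and Taxon 1 share a more recent common ancestor with each other than either does with Taxon 2, so Taxon 2 is the least closely related of the three.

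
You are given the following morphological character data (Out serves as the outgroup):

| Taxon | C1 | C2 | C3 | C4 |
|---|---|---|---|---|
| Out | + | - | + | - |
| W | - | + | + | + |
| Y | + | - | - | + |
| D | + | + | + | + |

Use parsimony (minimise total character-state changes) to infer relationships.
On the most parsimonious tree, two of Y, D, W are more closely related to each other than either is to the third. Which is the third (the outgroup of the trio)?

Character polarity is set by the outgroup: the derived state is whichever differs from the outgroup's state, so for C1, C3 the derived state is '-', and for the remaining characters it is '+'.
C1: derived state '-' in W only — an autapomorphy, so it tells us nothing about relationships among taxa.
Only D and W show the derived state '+' for C2, supporting them as a clade.
C3: derived state '-' in Y only — an autapomorphy, so it tells us nothing about relationships among taxa.
C4 (derived state '+') is shared by all ingroup taxa — unites the whole ingroup.
Most parsimonious ingroup topology: ((W,D),Y).
D and W share a more recent common ancestor with each other than either does with Y, so Y is the least closely related of the three.

Y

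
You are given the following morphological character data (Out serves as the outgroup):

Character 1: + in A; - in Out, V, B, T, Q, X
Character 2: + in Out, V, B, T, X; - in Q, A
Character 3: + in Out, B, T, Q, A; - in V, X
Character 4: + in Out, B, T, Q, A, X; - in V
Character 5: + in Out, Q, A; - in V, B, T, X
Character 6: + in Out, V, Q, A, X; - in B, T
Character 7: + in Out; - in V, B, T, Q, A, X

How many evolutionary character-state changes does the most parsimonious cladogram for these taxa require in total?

Character polarity is set by the outgroup: the derived state is whichever differs from the outgroup's state, so for Character 2, Character 3, Character 4, Character 5, Character 6, Character 7 the derived state is '-', and for the remaining characters it is '+'.
Character 1 (derived state '+') is unique to A (autapomorphy; uninformative for grouping).
Only A and Q show the derived state '-' for Character 2, supporting them as a clade.
Only V and X show the derived state '-' for Character 3, supporting them as a clade.
Character 4 (derived state '-') is unique to V (autapomorphy; uninformative for grouping).
Character 5 (derived state '-') is shared by B, T, V, and X — a synapomorphy uniting that clade.
Character 6: derived state '-' in B and T only — synapomorphy for {B, T}.
All ingroup taxa share the derived state '-' for Character 7; it defines the ingroup but does not resolve relationships within it.
Most parsimonious ingroup topology: (((V,X),(B,T)),(Q,A)).
Changes per character on this tree: Character 1: 1; Character 2: 1; Character 3: 1; Character 4: 1; Character 5: 1; Character 6: 1; Character 7: 1.
Total = 7.

7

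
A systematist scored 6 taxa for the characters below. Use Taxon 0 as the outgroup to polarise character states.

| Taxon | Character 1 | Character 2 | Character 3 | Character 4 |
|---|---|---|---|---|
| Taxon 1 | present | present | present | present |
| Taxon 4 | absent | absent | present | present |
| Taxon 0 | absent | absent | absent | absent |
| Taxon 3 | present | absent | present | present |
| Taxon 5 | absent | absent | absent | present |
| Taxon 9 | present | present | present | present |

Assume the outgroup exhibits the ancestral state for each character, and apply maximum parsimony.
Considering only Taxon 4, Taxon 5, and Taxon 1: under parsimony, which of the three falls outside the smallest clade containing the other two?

Taxon 5

The outgroup has state 'absent' for every character, so 'present' is the derived state throughout.
Character 1: derived state 'present' in Taxon 1, Taxon 3, and Taxon 9 only — synapomorphy for {Taxon 1, Taxon 3, Taxon 9}.
Character 2: derived state 'present' in Taxon 1 and Taxon 9 only — synapomorphy for {Taxon 1, Taxon 9}.
Character 3 (derived state 'present') is shared by Taxon 1, Taxon 3, Taxon 4, and Taxon 9 — a synapomorphy uniting that clade.
Character 4 (derived state 'present') is shared by all ingroup taxa — unites the whole ingroup.
Most parsimonious ingroup topology: ((((Taxon 1,Taxon 9),Taxon 3),Taxon 4),Taxon 5).
Taxon 4 and Taxon 1 share a more recent common ancestor with each other than either does with Taxon 5, so Taxon 5 is the least closely related of the three.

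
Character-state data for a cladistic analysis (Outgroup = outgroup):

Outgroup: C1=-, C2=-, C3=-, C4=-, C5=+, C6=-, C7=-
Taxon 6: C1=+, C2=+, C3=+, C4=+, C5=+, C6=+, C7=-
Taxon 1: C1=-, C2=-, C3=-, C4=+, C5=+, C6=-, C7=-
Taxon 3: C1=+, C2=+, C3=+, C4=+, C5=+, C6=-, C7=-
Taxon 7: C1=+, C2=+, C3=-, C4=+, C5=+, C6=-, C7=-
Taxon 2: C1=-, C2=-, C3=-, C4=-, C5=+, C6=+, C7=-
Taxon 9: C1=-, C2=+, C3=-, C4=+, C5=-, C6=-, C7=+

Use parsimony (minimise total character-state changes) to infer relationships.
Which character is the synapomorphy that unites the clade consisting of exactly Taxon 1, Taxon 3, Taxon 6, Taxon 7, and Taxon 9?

C4

Character polarity is set by the outgroup: the derived state is whichever differs from the outgroup's state, so for C5 the derived state is '-', and for the remaining characters it is '+'.
C1 (derived state '+') is shared by Taxon 3, Taxon 6, and Taxon 7 — a synapomorphy uniting that clade.
C2: derived state '+' in Taxon 3, Taxon 6, Taxon 7, and Taxon 9 only — synapomorphy for {Taxon 3, Taxon 6, Taxon 7, Taxon 9}.
C3 (derived state '+') is shared by Taxon 3 and Taxon 6 — a synapomorphy uniting that clade.
C4 (derived state '+') is shared by Taxon 1, Taxon 3, Taxon 6, Taxon 7, and Taxon 9 — a synapomorphy uniting that clade.
C5 (derived state '-') is unique to Taxon 9 (autapomorphy; uninformative for grouping).
C6 (state '+') occurs in Taxon 2 and Taxon 6 but conflicts with the nesting implied by the other characters — most parsimoniously interpreted as homoplasy.
C7 (derived state '+') is unique to Taxon 9 (autapomorphy; uninformative for grouping).
Most parsimonious ingroup topology: (((((Taxon 6,Taxon 3),Taxon 7),Taxon 9),Taxon 1),Taxon 2).
The clade {Taxon 1, Taxon 3, Taxon 6, Taxon 7, Taxon 9} is supported by C4: its derived state '+' occurs in exactly those taxa and in no other taxon (including the outgroup).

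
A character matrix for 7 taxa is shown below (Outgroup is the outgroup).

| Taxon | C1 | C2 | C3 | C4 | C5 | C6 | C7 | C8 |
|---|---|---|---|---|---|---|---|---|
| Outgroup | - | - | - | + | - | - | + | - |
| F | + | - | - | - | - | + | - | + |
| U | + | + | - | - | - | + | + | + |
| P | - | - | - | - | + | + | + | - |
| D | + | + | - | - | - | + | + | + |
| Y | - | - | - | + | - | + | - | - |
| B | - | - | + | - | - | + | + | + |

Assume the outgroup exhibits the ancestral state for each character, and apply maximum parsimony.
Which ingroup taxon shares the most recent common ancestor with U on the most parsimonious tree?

D

Character polarity is set by the outgroup: the derived state is whichever differs from the outgroup's state, so for C4, C7 the derived state is '-', and for the remaining characters it is '+'.
C1 (derived state '+') is shared by D, F, and U — a synapomorphy uniting that clade.
C2: derived state '+' in D and U only — synapomorphy for {D, U}.
C3 (derived state '+') is unique to B (autapomorphy; uninformative for grouping).
C4: derived state '-' in B, D, F, P, and U only — synapomorphy for {B, D, F, P, U}.
C5 (derived state '+') is unique to P (autapomorphy; uninformative for grouping).
C6 (derived state '+') is shared by all ingroup taxa — unites the whole ingroup.
C7 groups F and Y, which is incompatible with the clades supported by the remaining characters; treating it as convergent (homoplasy) costs fewer steps than any alternative tree.
C8: derived state '+' in B, D, F, and U only — synapomorphy for {B, D, F, U}.
Most parsimonious ingroup topology: ((((F,(U,D)),B),P),Y).
U and D form a cherry on this tree, so they are sister taxa.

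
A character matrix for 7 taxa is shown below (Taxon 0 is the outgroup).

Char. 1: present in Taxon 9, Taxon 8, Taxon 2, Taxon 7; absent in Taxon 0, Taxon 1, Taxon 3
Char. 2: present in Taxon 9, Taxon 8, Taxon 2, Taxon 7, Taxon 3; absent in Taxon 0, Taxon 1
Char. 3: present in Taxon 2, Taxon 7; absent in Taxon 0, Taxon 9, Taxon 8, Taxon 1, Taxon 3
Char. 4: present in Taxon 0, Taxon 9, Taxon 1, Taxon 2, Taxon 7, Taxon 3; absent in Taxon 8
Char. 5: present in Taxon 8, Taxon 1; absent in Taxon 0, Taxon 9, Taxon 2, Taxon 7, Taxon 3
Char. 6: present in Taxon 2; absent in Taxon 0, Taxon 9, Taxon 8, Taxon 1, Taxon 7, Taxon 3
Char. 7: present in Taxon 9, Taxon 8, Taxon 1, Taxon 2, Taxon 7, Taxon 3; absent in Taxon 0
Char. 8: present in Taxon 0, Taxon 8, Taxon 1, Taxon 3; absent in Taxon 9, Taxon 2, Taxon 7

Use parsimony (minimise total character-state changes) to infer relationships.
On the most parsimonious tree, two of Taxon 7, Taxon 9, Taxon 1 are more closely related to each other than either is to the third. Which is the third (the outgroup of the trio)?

Character polarity is set by the outgroup: the derived state is whichever differs from the outgroup's state, so for Char. 4, Char. 8 the derived state is 'absent', and for the remaining characters it is 'present'.
Char. 1: derived state 'present' in Taxon 2, Taxon 7, Taxon 8, and Taxon 9 only — synapomorphy for {Taxon 2, Taxon 7, Taxon 8, Taxon 9}.
Only Taxon 2, Taxon 3, Taxon 7, Taxon 8, and Taxon 9 show the derived state 'present' for Char. 2, supporting them as a clade.
Only Taxon 2 and Taxon 7 show the derived state 'present' for Char. 3, supporting them as a clade.
Char. 4 (derived state 'absent') is unique to Taxon 8 (autapomorphy; uninformative for grouping).
Char. 5 (state 'present') occurs in Taxon 1 and Taxon 8 but conflicts with the nesting implied by the other characters — most parsimoniously interpreted as homoplasy.
Char. 6 (derived state 'present') is unique to Taxon 2 (autapomorphy; uninformative for grouping).
Char. 7 (derived state 'present') is shared by all ingroup taxa — unites the whole ingroup.
Char. 8: derived state 'absent' in Taxon 2, Taxon 7, and Taxon 9 only — synapomorphy for {Taxon 2, Taxon 7, Taxon 9}.
Most parsimonious ingroup topology: ((((Taxon 9,(Taxon 2,Taxon 7)),Taxon 8),Taxon 3),Taxon 1).
Taxon 9 and Taxon 7 share a more recent common ancestor with each other than either does with Taxon 1, so Taxon 1 is the least closely related of the three.

Taxon 1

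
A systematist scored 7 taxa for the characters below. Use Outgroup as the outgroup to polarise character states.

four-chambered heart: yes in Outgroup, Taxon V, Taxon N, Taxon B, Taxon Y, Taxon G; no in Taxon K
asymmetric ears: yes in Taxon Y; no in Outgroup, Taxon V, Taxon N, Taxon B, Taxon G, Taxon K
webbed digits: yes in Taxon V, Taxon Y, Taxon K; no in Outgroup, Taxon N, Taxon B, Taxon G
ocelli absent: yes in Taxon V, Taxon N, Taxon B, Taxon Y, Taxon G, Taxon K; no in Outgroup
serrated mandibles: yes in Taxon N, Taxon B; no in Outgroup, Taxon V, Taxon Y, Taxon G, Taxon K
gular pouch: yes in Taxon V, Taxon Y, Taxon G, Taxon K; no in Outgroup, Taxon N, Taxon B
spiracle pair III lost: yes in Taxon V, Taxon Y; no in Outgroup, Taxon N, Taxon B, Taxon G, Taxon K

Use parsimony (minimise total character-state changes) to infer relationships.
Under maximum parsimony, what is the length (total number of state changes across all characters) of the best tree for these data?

7

Character polarity is set by the outgroup: the derived state is whichever differs from the outgroup's state, so for four-chambered heart the derived state is 'no', and for the remaining characters it is 'yes'.
four-chambered heart: derived state 'no' in Taxon K only — an autapomorphy, so it tells us nothing about relationships among taxa.
asymmetric ears: derived state 'yes' in Taxon Y only — an autapomorphy, so it tells us nothing about relationships among taxa.
webbed digits (derived state 'yes') is shared by Taxon K, Taxon V, and Taxon Y — a synapomorphy uniting that clade.
All ingroup taxa share the derived state 'yes' for ocelli absent; it defines the ingroup but does not resolve relationships within it.
Only Taxon B and Taxon N show the derived state 'yes' for serrated mandibles, supporting them as a clade.
Only Taxon G, Taxon K, Taxon V, and Taxon Y show the derived state 'yes' for gular pouch, supporting them as a clade.
spiracle pair III lost (derived state 'yes') is shared by Taxon V and Taxon Y — a synapomorphy uniting that clade.
Most parsimonious ingroup topology: ((((Taxon V,Taxon Y),Taxon K),Taxon G),(Taxon N,Taxon B)).
Changes per character on this tree: four-chambered heart: 1; asymmetric ears: 1; webbed digits: 1; ocelli absent: 1; serrated mandibles: 1; gular pouch: 1; spiracle pair III lost: 1.
Total = 7.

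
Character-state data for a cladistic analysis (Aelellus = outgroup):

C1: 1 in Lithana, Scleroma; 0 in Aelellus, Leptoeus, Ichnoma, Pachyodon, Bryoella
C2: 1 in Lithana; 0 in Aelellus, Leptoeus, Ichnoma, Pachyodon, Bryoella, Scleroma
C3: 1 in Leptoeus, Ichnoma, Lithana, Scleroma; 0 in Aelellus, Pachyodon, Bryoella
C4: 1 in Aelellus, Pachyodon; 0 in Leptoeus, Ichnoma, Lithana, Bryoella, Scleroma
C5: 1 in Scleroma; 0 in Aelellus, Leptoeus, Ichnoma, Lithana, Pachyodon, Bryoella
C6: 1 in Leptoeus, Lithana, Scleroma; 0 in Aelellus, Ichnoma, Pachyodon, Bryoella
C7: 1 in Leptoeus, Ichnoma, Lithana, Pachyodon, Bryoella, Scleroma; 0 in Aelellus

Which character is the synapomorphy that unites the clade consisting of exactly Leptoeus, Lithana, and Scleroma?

C6

Character polarity is set by the outgroup: the derived state is whichever differs from the outgroup's state, so for C4 the derived state is '0', and for the remaining characters it is '1'.
C1: derived state '1' in Lithana and Scleroma only — synapomorphy for {Lithana, Scleroma}.
C2: derived state '1' in Lithana only — an autapomorphy, so it tells us nothing about relationships among taxa.
Only Ichnoma, Leptoeus, Lithana, and Scleroma show the derived state '1' for C3, supporting them as a clade.
C4 (derived state '0') is shared by Bryoella, Ichnoma, Leptoeus, Lithana, and Scleroma — a synapomorphy uniting that clade.
C5: derived state '1' in Scleroma only — an autapomorphy, so it tells us nothing about relationships among taxa.
C6: derived state '1' in Leptoeus, Lithana, and Scleroma only — synapomorphy for {Leptoeus, Lithana, Scleroma}.
All ingroup taxa share the derived state '1' for C7; it defines the ingroup but does not resolve relationships within it.
Most parsimonious ingroup topology: ((((Leptoeus,(Lithana,Scleroma)),Ichnoma),Bryoella),Pachyodon).
The clade {Leptoeus, Lithana, Scleroma} is supported by C6: its derived state '1' occurs in exactly those taxa and in no other taxon (including the outgroup).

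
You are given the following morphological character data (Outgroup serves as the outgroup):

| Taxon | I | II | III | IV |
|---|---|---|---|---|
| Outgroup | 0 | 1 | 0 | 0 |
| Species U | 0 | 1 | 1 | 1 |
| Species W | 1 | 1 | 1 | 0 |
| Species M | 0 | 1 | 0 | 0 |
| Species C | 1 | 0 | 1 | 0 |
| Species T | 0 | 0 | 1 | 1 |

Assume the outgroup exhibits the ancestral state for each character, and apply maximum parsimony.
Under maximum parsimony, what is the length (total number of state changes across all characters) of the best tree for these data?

5

Character polarity is set by the outgroup: the derived state is whichever differs from the outgroup's state, so for II the derived state is '0', and for the remaining characters it is '1'.
I (derived state '1') is shared by Species C and Species W — a synapomorphy uniting that clade.
II (state '0') occurs in Species C and Species T but conflicts with the nesting implied by the other characters — most parsimoniously interpreted as homoplasy.
Only Species C, Species T, Species U, and Species W show the derived state '1' for III, supporting them as a clade.
Only Species T and Species U show the derived state '1' for IV, supporting them as a clade.
Most parsimonious ingroup topology: (((Species U,Species T),(Species W,Species C)),Species M).
Changes per character on this tree: I: 1; II: 2; III: 1; IV: 1.
Total = 5.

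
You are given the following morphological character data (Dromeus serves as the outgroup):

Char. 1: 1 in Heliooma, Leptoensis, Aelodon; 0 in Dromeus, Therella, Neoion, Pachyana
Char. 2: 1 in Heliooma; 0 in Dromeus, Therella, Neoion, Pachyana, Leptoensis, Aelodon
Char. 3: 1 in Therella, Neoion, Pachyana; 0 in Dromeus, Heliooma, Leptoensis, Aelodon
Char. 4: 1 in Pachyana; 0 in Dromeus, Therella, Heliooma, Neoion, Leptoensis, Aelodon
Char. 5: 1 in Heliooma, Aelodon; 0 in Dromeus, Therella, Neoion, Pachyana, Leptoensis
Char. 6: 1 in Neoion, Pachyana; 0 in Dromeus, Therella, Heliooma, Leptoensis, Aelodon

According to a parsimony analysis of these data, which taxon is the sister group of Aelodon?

The outgroup has state '0' for every character, so '1' is the derived state throughout.
Only Aelodon, Heliooma, and Leptoensis show the derived state '1' for Char. 1, supporting them as a clade.
Char. 2: derived state '1' in Heliooma only — an autapomorphy, so it tells us nothing about relationships among taxa.
Only Neoion, Pachyana, and Therella show the derived state '1' for Char. 3, supporting them as a clade.
Char. 4: derived state '1' in Pachyana only — an autapomorphy, so it tells us nothing about relationships among taxa.
Only Aelodon and Heliooma show the derived state '1' for Char. 5, supporting them as a clade.
Char. 6: derived state '1' in Neoion and Pachyana only — synapomorphy for {Neoion, Pachyana}.
Most parsimonious ingroup topology: ((Therella,(Neoion,Pachyana)),((Heliooma,Aelodon),Leptoensis)).
Aelodon and Heliooma form a cherry on this tree, so they are sister taxa.

Heliooma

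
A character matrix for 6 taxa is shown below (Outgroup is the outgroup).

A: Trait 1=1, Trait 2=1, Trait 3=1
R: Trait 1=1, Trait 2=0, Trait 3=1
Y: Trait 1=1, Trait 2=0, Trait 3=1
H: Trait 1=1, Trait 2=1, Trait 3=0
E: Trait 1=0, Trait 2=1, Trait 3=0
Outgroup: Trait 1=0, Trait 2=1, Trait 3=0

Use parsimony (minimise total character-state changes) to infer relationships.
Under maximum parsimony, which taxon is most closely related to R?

Character polarity is set by the outgroup: the derived state is whichever differs from the outgroup's state, so for Trait 2 the derived state is '0', and for the remaining characters it is '1'.
Trait 1: derived state '1' in A, H, R, and Y only — synapomorphy for {A, H, R, Y}.
Only R and Y show the derived state '0' for Trait 2, supporting them as a clade.
Trait 3 (derived state '1') is shared by A, R, and Y — a synapomorphy uniting that clade.
Most parsimonious ingroup topology: ((((R,Y),A),H),E).
R and Y form a cherry on this tree, so they are sister taxa.

Y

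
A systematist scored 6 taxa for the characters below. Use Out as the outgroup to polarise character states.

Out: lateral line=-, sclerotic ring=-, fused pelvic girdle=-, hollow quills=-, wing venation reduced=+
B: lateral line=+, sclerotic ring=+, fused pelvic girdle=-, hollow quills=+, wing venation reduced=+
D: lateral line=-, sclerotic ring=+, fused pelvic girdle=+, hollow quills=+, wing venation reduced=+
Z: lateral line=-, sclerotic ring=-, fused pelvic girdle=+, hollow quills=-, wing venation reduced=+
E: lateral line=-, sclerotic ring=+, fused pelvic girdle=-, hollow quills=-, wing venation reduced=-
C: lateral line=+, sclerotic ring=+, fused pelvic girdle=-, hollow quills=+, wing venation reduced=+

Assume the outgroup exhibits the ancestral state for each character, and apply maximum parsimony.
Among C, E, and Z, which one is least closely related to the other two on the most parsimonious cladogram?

Z

Character polarity is set by the outgroup: the derived state is whichever differs from the outgroup's state, so for wing venation reduced the derived state is '-', and for the remaining characters it is '+'.
lateral line: derived state '+' in B and C only — synapomorphy for {B, C}.
Only B, C, D, and E show the derived state '+' for sclerotic ring, supporting them as a clade.
fused pelvic girdle groups D and Z, which is incompatible with the clades supported by the remaining characters; treating it as convergent (homoplasy) costs fewer steps than any alternative tree.
hollow quills: derived state '+' in B, C, and D only — synapomorphy for {B, C, D}.
wing venation reduced (derived state '-') is unique to E (autapomorphy; uninformative for grouping).
Most parsimonious ingroup topology: ((((B,C),D),E),Z).
C and E share a more recent common ancestor with each other than either does with Z, so Z is the least closely related of the three.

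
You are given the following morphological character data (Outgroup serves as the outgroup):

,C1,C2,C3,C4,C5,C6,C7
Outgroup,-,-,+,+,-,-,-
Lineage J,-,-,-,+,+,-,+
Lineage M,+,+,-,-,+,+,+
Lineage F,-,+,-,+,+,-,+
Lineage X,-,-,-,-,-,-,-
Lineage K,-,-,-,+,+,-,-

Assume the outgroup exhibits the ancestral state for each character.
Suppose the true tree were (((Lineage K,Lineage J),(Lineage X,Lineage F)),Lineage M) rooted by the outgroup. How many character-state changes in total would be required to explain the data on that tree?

12

Map each character onto (((Lineage K,Lineage J),(Lineage X,Lineage F)),Lineage M) (rooted by Outgroup) and count the minimum state changes it requires (Fitch parsimony):
C1: 1; C2: 2; C3: 1; C4: 2; C5: 2; C6: 1; C7: 3.
Total tree length = 12.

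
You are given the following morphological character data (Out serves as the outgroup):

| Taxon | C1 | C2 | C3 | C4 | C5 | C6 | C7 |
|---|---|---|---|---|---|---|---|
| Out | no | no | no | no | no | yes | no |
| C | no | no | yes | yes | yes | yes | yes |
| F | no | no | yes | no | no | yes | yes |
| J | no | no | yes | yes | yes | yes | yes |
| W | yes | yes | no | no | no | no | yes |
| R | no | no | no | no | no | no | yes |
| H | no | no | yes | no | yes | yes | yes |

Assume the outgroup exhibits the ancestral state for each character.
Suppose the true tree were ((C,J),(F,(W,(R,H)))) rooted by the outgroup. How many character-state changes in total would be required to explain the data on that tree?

11

Map each character onto ((C,J),(F,(W,(R,H)))) (rooted by Out) and count the minimum state changes it requires (Fitch parsimony):
C1: 1; C2: 1; C3: 3; C4: 1; C5: 2; C6: 2; C7: 1.
Total tree length = 11.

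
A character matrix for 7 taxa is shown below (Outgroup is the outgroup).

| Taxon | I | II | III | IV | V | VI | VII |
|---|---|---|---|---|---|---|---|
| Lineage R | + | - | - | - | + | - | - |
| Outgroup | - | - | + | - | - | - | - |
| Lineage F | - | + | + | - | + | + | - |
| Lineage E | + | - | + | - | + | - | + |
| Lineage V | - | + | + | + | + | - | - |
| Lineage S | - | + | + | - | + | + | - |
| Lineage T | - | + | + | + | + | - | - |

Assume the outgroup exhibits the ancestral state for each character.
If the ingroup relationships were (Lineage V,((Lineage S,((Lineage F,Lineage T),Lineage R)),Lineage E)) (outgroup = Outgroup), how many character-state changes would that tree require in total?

Map each character onto (Lineage V,((Lineage S,((Lineage F,Lineage T),Lineage R)),Lineage E)) (rooted by Outgroup) and count the minimum state changes it requires (Fitch parsimony):
I: 2; II: 3; III: 1; IV: 2; V: 1; VI: 2; VII: 1.
Total tree length = 12.

12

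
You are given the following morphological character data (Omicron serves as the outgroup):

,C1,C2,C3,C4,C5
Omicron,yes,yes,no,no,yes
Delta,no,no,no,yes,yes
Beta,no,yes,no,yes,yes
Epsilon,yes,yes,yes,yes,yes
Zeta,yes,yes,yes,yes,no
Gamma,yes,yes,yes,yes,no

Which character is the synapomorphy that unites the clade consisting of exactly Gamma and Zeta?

Character polarity is set by the outgroup: the derived state is whichever differs from the outgroup's state, so for C1, C2, C5 the derived state is 'no', and for the remaining characters it is 'yes'.
C1 (derived state 'no') is shared by Beta and Delta — a synapomorphy uniting that clade.
C2 (derived state 'no') is unique to Delta (autapomorphy; uninformative for grouping).
C3 (derived state 'yes') is shared by Epsilon, Gamma, and Zeta — a synapomorphy uniting that clade.
All ingroup taxa share the derived state 'yes' for C4; it defines the ingroup but does not resolve relationships within it.
Only Gamma and Zeta show the derived state 'no' for C5, supporting them as a clade.
Most parsimonious ingroup topology: (((Gamma,Zeta),Epsilon),(Beta,Delta)).
The clade {Gamma, Zeta} is supported by C5: its derived state 'no' occurs in exactly those taxa and in no other taxon (including the outgroup).

C5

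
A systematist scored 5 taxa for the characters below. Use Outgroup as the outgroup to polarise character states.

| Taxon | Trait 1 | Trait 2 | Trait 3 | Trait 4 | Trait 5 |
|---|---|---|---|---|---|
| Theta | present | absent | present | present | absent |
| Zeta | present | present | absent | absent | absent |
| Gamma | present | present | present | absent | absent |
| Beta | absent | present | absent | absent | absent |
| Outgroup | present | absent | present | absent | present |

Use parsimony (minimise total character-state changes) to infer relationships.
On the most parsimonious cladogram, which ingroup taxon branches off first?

Character polarity is set by the outgroup: the derived state is whichever differs from the outgroup's state, so for Trait 1, Trait 3, Trait 5 the derived state is 'absent', and for the remaining characters it is 'present'.
Trait 1 (derived state 'absent') is unique to Beta (autapomorphy; uninformative for grouping).
Only Beta, Gamma, and Zeta show the derived state 'present' for Trait 2, supporting them as a clade.
Only Beta and Zeta show the derived state 'absent' for Trait 3, supporting them as a clade.
Trait 4 (derived state 'present') is unique to Theta (autapomorphy; uninformative for grouping).
All ingroup taxa share the derived state 'absent' for Trait 5; it defines the ingroup but does not resolve relationships within it.
Most parsimonious ingroup topology: ((Gamma,(Beta,Zeta)),Theta).
Theta is sister to the clade containing all other ingroup taxa, so it is the earliest-diverging (most basal) ingroup lineage.

Theta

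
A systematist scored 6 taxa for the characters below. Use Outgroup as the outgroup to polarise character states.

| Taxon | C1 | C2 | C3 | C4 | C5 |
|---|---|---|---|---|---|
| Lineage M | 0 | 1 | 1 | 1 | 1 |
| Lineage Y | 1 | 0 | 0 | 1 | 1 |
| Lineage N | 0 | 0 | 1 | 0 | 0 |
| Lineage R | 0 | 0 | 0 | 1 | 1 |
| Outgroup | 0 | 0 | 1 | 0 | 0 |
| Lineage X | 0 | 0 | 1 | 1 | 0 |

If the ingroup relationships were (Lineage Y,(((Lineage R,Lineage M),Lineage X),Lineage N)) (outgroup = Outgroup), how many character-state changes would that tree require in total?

Map each character onto (Lineage Y,(((Lineage R,Lineage M),Lineage X),Lineage N)) (rooted by Outgroup) and count the minimum state changes it requires (Fitch parsimony):
C1: 1; C2: 1; C3: 2; C4: 2; C5: 2.
Total tree length = 8.

8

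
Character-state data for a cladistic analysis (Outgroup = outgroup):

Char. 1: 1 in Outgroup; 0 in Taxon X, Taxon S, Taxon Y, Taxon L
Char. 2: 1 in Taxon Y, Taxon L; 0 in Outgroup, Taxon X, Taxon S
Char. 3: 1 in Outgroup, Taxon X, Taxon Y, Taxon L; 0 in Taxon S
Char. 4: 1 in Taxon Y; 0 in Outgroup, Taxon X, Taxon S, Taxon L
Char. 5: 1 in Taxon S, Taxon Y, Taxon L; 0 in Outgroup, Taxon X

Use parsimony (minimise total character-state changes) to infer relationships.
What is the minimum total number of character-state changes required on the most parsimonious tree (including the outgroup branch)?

Character polarity is set by the outgroup: the derived state is whichever differs from the outgroup's state, so for Char. 1, Char. 3 the derived state is '0', and for the remaining characters it is '1'.
Char. 1 (derived state '0') is shared by all ingroup taxa — unites the whole ingroup.
Char. 2 (derived state '1') is shared by Taxon L and Taxon Y — a synapomorphy uniting that clade.
Char. 3: derived state '0' in Taxon S only — an autapomorphy, so it tells us nothing about relationships among taxa.
Char. 4: derived state '1' in Taxon Y only — an autapomorphy, so it tells us nothing about relationships among taxa.
Only Taxon L, Taxon S, and Taxon Y show the derived state '1' for Char. 5, supporting them as a clade.
Most parsimonious ingroup topology: (Taxon X,(Taxon S,(Taxon Y,Taxon L))).
Changes per character on this tree: Char. 1: 1; Char. 2: 1; Char. 3: 1; Char. 4: 1; Char. 5: 1.
Total = 5.

5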